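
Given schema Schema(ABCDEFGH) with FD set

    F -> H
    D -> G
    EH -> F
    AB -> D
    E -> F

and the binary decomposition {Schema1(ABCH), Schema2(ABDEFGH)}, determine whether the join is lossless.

No

Common attributes: Schema1 ∩ Schema2 = {ABH}.
Closure of {ABH}: AB → D applies, adding D; D → G applies, adding G. So (ABH)⁺ = {ABDGH}.
The closure contains neither all of Schema1 = {ABCH} nor all of Schema2 = {ABDEFGH}, so the common attributes are not a superkey of either fragment. The join is lossy.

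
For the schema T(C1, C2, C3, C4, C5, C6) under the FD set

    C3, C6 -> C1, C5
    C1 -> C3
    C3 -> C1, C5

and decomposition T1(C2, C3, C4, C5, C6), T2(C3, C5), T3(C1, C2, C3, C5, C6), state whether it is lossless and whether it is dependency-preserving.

Lossless test (chase): Rows 1 and 3 agree on C3, C6; apply C3, C6→C1, C5 and equate their C1, C5 entries. Rows 1 and 2 agree on C3; apply C3→C1, C5 and equate their C1, C5 entries. Row 1 is now all distinguished symbols — the join is lossless.
Dependency preservation: every FD's attributes lie within a single fragment, so each can be enforced locally — preserved.

lossless and dependency-preserving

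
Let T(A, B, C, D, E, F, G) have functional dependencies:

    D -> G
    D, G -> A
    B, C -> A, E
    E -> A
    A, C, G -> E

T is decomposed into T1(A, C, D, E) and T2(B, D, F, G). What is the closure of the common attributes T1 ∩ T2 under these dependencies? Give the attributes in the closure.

A, D, G

T1 ∩ T2 = {D}.
D → G applies, adding G
D, G → A applies, adding A
Closure: {A, D, G}.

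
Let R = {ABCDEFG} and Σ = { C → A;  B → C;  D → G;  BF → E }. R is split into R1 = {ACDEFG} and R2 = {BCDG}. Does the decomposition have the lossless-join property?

Common attributes: R1 ∩ R2 = {CDG}.
Closure of {CDG}: C → A applies, adding A. So (CDG)⁺ = {ACDG}.
The closure contains neither all of R1 = {ACDEFG} nor all of R2 = {BCDG}, so the common attributes are not a superkey of either fragment. The join is lossy.

No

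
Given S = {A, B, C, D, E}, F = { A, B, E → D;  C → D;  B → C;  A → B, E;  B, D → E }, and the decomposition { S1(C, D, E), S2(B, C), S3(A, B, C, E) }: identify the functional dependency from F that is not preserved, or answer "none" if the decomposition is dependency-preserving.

none

A, B, E → D: restricted closure across fragments reaches D.
C → D lies within S1.
B → C lies within S2.
A → B, E lies within S3.
B, D → E: restricted closure across fragments reaches E.
Every dependency is enforceable on the fragments, so the decomposition is dependency-preserving.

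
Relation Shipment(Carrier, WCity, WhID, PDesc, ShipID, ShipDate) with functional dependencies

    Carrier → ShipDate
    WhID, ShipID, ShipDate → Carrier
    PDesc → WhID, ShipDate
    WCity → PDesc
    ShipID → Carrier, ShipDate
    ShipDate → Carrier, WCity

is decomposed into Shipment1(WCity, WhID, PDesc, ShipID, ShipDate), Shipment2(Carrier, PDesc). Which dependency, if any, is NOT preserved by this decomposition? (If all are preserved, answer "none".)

Carrier → ShipDate: restricted closure across fragments reaches ShipDate.
WhID, ShipID, ShipDate → Carrier: restricted closure across fragments reaches Carrier.
PDesc → WhID, ShipDate lies within Shipment1.
WCity → PDesc lies within Shipment1.
ShipID → Carrier, ShipDate: restricted closure across fragments reaches Carrier, ShipDate.
ShipDate → Carrier, WCity: restricted closure across fragments reaches Carrier, WCity.
Every dependency is enforceable on the fragments, so the decomposition is dependency-preserving.

none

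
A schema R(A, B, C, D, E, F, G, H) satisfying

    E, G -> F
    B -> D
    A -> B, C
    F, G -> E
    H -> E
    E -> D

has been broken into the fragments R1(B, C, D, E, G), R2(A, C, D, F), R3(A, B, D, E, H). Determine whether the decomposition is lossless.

Chase test. Columns are A, B, C, D, E, F, G, H; row i has aⱼ where attribute j ∈ Ri, else bᵢⱼ.
Initial tableau (one row per fragment):
  row 1: b11 a2 a3 a4 a5 b16 a7 b18
  row 2: a1 b22 a3 a4 b25 a6 b27 b28
  row 3: a1 a2 b33 a4 a5 b36 b37 a8
Rows 2 and 3 agree on A; apply A→B, C and equate their B, C entries.
No row becomes fully distinguished — the join is lossy.

No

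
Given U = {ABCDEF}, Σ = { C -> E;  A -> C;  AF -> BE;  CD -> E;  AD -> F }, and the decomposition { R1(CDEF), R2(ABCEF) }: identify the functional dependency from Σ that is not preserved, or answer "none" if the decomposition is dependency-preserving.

AD -> F

Check AD → F: no single fragment contains all of {ADF}, and the restricted closure of {AD} across the fragments never reaches {F}.
C → E is preserved.
A → C is preserved.
AF → BE is preserved.
CD → E is preserved.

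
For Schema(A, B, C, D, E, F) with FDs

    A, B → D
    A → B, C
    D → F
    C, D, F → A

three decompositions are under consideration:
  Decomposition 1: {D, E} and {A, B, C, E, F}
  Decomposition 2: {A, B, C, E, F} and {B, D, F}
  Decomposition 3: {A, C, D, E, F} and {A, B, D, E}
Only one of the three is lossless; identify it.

Decomposition 3

Decomposition 1: common = {E}, closure = {E} → lossy.
Decomposition 2: common = {B, F}, closure = {B, F} → lossy.
Decomposition 3: common = {A, D, E}, closure = {A, B, C, D, E, F} → lossless.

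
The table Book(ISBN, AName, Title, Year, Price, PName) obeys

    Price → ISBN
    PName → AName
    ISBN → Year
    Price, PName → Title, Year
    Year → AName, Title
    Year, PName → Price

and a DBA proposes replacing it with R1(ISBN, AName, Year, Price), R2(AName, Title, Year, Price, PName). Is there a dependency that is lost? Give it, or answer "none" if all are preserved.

none

Price → ISBN lies within R1.
PName → AName lies within R2.
ISBN → Year lies within R1.
Price, PName → Title, Year lies within R2.
Year → AName, Title lies within R2.
Year, PName → Price lies within R2.
Every dependency is enforceable on the fragments, so the decomposition is dependency-preserving.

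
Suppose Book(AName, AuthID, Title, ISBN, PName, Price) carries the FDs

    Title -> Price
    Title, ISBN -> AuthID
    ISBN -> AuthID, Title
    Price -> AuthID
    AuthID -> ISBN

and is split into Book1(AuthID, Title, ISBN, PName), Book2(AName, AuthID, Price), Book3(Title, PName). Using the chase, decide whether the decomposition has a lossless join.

No

Chase test. Columns are AName, AuthID, Title, ISBN, PName, Price; row i has aⱼ where attribute j ∈ Booki, else bᵢⱼ.
Initial tableau (one row per fragment):
  row 1: b11 a2 a3 a4 a5 b16
  row 2: a1 a2 b23 b24 b25 a6
  row 3: b31 b32 a3 b34 a5 b36
Rows 1 and 3 agree on Title; apply Title→Price and equate their Price entries.
Rows 1 and 3 agree on Price; apply Price→AuthID and equate their AuthID entries.
Rows 1 and 2 agree on AuthID; apply AuthID→ISBN and equate their ISBN entries.
Rows 1 and 3 agree on AuthID; apply AuthID→ISBN and equate their ISBN entries.
Rows 1 and 2 agree on ISBN; apply ISBN→AuthID, Title and equate their AuthID, Title entries.
Rows 1 and 2 agree on Title; apply Title→Price and equate their Price entries.
No row becomes fully distinguished — the join is lossy.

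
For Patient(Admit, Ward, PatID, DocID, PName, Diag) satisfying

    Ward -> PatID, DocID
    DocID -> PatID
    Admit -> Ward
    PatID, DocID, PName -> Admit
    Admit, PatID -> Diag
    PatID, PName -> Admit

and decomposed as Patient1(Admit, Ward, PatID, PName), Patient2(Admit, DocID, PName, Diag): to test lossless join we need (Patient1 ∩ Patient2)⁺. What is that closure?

Patient1 ∩ Patient2 = {Admit, PName}.
Admit → Ward applies, adding Ward
Ward → PatID, DocID applies, adding PatID, DocID
Admit, PatID → Diag applies, adding Diag
Closure: {Admit, Ward, PatID, DocID, PName, Diag}.

Admit, Ward, PatID, DocID, PName, Diag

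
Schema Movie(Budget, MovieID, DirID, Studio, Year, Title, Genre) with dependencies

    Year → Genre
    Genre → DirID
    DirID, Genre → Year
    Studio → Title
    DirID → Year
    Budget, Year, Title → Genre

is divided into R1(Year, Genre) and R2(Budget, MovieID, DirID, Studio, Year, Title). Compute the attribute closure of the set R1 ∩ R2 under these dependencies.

R1 ∩ R2 = {Year}.
Year → Genre applies, adding Genre
Genre → DirID applies, adding DirID
Closure: {DirID, Year, Genre}.

DirID, Year, Genre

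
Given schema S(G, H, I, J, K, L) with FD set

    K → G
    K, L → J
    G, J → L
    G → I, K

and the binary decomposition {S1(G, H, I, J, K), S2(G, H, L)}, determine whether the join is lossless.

Common attributes: S1 ∩ S2 = {G, H}.
Closure of {G, H}: G → I, K applies, adding I, K. So (G, H)⁺ = {G, H, I, K}.
The closure contains neither all of S1 = {G, H, I, J, K} nor all of S2 = {G, H, L}, so the common attributes are not a superkey of either fragment. The join is lossy.

No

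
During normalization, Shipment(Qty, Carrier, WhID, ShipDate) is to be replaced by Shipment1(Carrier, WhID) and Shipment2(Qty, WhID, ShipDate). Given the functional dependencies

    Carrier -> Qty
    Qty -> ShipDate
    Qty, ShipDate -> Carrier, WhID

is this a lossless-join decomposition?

No

Common attributes: Shipment1 ∩ Shipment2 = {WhID}.
No dependency enlarges {WhID}, so (WhID)⁺ = {WhID}.
The closure contains neither all of Shipment1 = {Carrier, WhID} nor all of Shipment2 = {Qty, WhID, ShipDate}, so the common attributes are not a superkey of either fragment. The join is lossy.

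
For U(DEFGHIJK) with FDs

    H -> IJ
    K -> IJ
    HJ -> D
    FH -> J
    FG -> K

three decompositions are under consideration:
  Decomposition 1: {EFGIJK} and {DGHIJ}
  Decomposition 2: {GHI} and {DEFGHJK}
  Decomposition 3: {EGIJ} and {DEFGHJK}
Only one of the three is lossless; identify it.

Decomposition 1: common = {GIJ}, closure = {GIJ} → lossy.
Decomposition 2: common = {GH}, closure = {DGHIJ} → lossless.
Decomposition 3: common = {EGJ}, closure = {EGJ} → lossy.

Decomposition 2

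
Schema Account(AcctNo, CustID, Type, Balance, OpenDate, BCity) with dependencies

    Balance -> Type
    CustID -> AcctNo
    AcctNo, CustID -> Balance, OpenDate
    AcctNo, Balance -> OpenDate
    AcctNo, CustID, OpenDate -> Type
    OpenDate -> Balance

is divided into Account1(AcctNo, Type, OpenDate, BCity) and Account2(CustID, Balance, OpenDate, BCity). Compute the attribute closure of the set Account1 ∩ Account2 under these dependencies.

Account1 ∩ Account2 = {OpenDate, BCity}.
OpenDate → Balance applies, adding Balance
Balance → Type applies, adding Type
Closure: {Type, Balance, OpenDate, BCity}.

Type, Balance, OpenDate, BCity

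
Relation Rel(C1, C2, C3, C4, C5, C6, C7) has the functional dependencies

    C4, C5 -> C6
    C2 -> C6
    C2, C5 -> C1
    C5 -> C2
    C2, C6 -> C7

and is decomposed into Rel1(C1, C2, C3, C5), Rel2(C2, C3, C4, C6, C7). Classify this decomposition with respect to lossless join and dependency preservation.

lossy but dependency-preserving

Lossless test: (C2, C3)⁺ = {C2, C3, C6, C7}, which is a superkey of neither fragment — lossy.
Dependency preservation: C4, C5 → C6 is not contained in any single fragment, but the restricted closure of its left-hand side across the fragments still reaches the right-hand side; the remaining FDs each lie inside some fragment. All dependencies are preserved.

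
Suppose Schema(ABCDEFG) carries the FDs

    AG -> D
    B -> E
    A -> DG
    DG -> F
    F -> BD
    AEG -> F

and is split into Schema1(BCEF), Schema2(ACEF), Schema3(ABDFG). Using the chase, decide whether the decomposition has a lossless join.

Yes

Chase test. Columns are ABCDEFG; row i has aⱼ where attribute j ∈ Schemai, else bᵢⱼ.
Initial tableau (one row per fragment):
  row 1: b11 a2 a3 b14 a5 a6 b17
  row 2: a1 b22 a3 b24 a5 a6 b27
  row 3: a1 a2 b33 a4 b35 a6 a7
Rows 1 and 3 agree on B; apply B→E and equate their E entries.
Rows 2 and 3 agree on A; apply A→DG and equate their DG entries.
Rows 1 and 2 agree on F; apply F→BD and equate their BD entries.
Row 2 is now all distinguished symbols — the join is lossless.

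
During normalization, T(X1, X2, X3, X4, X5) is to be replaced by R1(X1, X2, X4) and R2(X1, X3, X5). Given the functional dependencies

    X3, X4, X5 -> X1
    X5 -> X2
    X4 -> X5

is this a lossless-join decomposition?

No

Common attributes: R1 ∩ R2 = {X1}.
No dependency enlarges {X1}, so (X1)⁺ = {X1}.
The closure contains neither all of R1 = {X1, X2, X4} nor all of R2 = {X1, X3, X5}, so the common attributes are not a superkey of either fragment. The join is lossy.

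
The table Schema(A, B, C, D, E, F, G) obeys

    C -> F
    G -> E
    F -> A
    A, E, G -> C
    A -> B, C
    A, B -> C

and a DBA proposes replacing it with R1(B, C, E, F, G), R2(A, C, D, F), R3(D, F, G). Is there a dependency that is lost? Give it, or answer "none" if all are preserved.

C → F lies within R1.
G → E lies within R1.
F → A lies within R2.
A, E, G → C: restricted closure across fragments reaches C.
A → B, C: restricted closure across fragments reaches B, C.
A, B → C: restricted closure across fragments reaches C.
Every dependency is enforceable on the fragments, so the decomposition is dependency-preserving.

none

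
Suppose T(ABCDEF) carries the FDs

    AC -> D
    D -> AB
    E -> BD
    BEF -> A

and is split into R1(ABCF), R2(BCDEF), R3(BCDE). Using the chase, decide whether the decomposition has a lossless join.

No

Chase test. Columns are ABCDEF; row i has aⱼ where attribute j ∈ Ri, else bᵢⱼ.
Initial tableau (one row per fragment):
  row 1: a1 a2 a3 b14 b15 a6
  row 2: b21 a2 a3 a4 a5 a6
  row 3: b31 a2 a3 a4 a5 b36
Rows 2 and 3 agree on D; apply D→AB and equate their AB entries.
No row becomes fully distinguished — the join is lossy.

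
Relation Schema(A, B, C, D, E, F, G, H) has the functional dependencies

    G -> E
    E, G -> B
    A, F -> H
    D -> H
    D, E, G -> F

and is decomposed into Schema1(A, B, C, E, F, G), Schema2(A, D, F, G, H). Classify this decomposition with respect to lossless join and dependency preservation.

lossy but dependency-preserving

Lossless test: (A, F, G)⁺ = {A, B, E, F, G, H}, which is a superkey of neither fragment — lossy.
Dependency preservation: D, E, G → F is not contained in any single fragment, but the restricted closure of its left-hand side across the fragments still reaches the right-hand side; the remaining FDs each lie inside some fragment. All dependencies are preserved.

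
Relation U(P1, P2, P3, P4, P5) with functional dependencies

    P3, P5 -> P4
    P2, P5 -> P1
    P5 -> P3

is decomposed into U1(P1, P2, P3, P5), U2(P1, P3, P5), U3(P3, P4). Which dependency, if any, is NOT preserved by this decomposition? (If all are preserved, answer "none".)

Check P3, P5 → P4: no single fragment contains all of {P3, P4, P5}, and the restricted closure of {P3, P5} across the fragments never reaches {P4}.
P2, P5 → P1 is preserved.
P5 → P3 is preserved.

P3, P5 -> P4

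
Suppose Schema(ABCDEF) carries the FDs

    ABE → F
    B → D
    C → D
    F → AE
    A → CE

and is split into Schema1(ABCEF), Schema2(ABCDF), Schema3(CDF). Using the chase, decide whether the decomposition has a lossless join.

Chase test. Columns are ABCDEF; row i has aⱼ where attribute j ∈ Schemai, else bᵢⱼ.
Initial tableau (one row per fragment):
  row 1: a1 a2 a3 b14 a5 a6
  row 2: a1 a2 a3 a4 b25 a6
  row 3: b31 b32 a3 a4 b35 a6
Rows 1 and 2 agree on B; apply B→D and equate their D entries.
Rows 1 and 2 agree on F; apply F→AE and equate their AE entries.
Rows 1 and 3 agree on F; apply F→AE and equate their AE entries.
Row 1 is now all distinguished symbols — the join is lossless.

Yes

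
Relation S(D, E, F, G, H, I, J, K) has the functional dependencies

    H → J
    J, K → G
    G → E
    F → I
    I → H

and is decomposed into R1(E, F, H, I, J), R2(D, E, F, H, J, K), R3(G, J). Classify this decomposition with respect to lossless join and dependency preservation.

Lossless test (chase): Rows 1 and 2 agree on F; apply F→I and equate their I entries. No row becomes fully distinguished — the join is lossy.
Dependency preservation: the restricted closure of {J, K} across the fragments never reaches {G}, so J, K → G cannot be enforced without a join — not preserved.

lossy and not dependency-preserving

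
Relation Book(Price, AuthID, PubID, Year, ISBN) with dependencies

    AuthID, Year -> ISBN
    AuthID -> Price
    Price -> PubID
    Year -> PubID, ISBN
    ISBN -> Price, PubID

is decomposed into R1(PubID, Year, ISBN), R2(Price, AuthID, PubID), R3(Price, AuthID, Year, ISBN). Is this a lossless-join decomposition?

Chase test. Columns are Price, AuthID, PubID, Year, ISBN; row i has aⱼ where attribute j ∈ Ri, else bᵢⱼ.
Initial tableau (one row per fragment):
  row 1: b11 b12 a3 a4 a5
  row 2: a1 a2 a3 b24 b25
  row 3: a1 a2 b33 a4 a5
Rows 2 and 3 agree on Price; apply Price→PubID and equate their PubID entries.
Rows 1 and 3 agree on ISBN; apply ISBN→Price, PubID and equate their Price, PubID entries.
Row 3 is now all distinguished symbols — the join is lossless.

Yes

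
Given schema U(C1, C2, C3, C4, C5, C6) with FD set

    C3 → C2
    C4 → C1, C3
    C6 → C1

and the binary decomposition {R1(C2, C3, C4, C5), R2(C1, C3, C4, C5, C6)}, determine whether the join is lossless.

Yes

Common attributes: R1 ∩ R2 = {C3, C4, C5}.
Closure of {C3, C4, C5}: C3 → C2 applies, adding C2; C4 → C1, C3 applies, adding C1. So (C3, C4, C5)⁺ = {C1, C2, C3, C4, C5}.
This closure contains every attribute of R1, so R1 ∩ R2 → R1. The join is lossless.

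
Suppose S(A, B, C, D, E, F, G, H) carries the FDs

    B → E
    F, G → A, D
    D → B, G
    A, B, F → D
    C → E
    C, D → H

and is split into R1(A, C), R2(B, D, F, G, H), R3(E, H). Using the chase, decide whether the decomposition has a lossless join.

Chase test. Columns are A, B, C, D, E, F, G, H; row i has aⱼ where attribute j ∈ Ri, else bᵢⱼ.
Initial tableau (one row per fragment):
  row 1: a1 b12 a3 b14 b15 b16 b17 b18
  row 2: b21 a2 b23 a4 b25 a6 a7 a8
  row 3: b31 b32 b33 b34 a5 b36 b37 a8
No row becomes fully distinguished — the join is lossy.

No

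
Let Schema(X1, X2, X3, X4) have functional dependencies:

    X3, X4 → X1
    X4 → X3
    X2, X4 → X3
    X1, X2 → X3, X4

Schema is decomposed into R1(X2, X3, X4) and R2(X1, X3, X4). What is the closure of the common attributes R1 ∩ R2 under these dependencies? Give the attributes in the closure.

R1 ∩ R2 = {X3, X4}.
X3, X4 → X1 applies, adding X1
Closure: {X1, X3, X4}.

X1, X3, X4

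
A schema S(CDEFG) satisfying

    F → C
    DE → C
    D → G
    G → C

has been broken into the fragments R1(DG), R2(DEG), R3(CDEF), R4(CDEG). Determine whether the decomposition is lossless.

Chase test. Columns are CDEFG; row i has aⱼ where attribute j ∈ Ri, else bᵢⱼ.
Initial tableau (one row per fragment):
  row 1: b11 a2 b13 b14 a5
  row 2: b21 a2 a3 b24 a5
  row 3: a1 a2 a3 a4 b35
  row 4: a1 a2 a3 b44 a5
Rows 2 and 3 agree on DE; apply DE→C and equate their C entries.
Rows 1 and 3 agree on D; apply D→G and equate their G entries.
Rows 1 and 2 agree on G; apply G→C and equate their C entries.
Row 3 is now all distinguished symbols — the join is lossless.

Yes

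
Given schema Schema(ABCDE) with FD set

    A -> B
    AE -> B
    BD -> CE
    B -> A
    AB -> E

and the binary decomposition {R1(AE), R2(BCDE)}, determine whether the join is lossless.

No

Common attributes: R1 ∩ R2 = {E}.
No dependency enlarges {E}, so (E)⁺ = {E}.
The closure contains neither all of R1 = {AE} nor all of R2 = {BCDE}, so the common attributes are not a superkey of either fragment. The join is lossy.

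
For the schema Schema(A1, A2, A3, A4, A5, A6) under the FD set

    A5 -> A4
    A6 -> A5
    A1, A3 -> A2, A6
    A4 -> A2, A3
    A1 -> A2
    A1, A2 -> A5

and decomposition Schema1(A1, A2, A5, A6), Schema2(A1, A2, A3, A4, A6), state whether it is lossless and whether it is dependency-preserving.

lossless but not dependency-preserving

Lossless test: (A1, A2, A6)⁺ = {A1, A2, A3, A4, A5, A6}, which contains all of one fragment — lossless.
Dependency preservation: the restricted closure of {A5} across the fragments never reaches {A4}, so A5 → A4 cannot be enforced without a join — not preserved.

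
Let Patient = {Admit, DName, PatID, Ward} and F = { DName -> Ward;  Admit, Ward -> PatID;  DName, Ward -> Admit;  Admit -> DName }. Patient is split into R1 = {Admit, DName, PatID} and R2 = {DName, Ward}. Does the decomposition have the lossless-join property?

Common attributes: R1 ∩ R2 = {DName}.
Closure of {DName}: DName → Ward applies, adding Ward; DName, Ward → Admit applies, adding Admit; Admit, Ward → PatID applies, adding PatID. So (DName)⁺ = {Admit, DName, PatID, Ward}.
This closure contains every attribute of R1, so R1 ∩ R2 → R1. The join is lossless.

Yes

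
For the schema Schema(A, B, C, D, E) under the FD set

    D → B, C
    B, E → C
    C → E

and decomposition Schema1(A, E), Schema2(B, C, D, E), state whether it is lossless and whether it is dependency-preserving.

Lossless test: (E)⁺ = {E}, which is a superkey of neither fragment — lossy.
Dependency preservation: every FD's attributes lie within a single fragment, so each can be enforced locally — preserved.

lossy but dependency-preserving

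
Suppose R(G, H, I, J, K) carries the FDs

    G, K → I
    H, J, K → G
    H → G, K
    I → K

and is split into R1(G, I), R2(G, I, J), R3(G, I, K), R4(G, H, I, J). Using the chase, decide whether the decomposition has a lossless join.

Chase test. Columns are G, H, I, J, K; row i has aⱼ where attribute j ∈ Ri, else bᵢⱼ.
Initial tableau (one row per fragment):
  row 1: a1 b12 a3 b14 b15
  row 2: a1 b22 a3 a4 b25
  row 3: a1 b32 a3 b34 a5
  row 4: a1 a2 a3 a4 b45
Rows 1 and 2 agree on I; apply I→K and equate their K entries.
Rows 1 and 3 agree on I; apply I→K and equate their K entries.
Rows 1 and 4 agree on I; apply I→K and equate their K entries.
Row 4 is now all distinguished symbols — the join is lossless.

Yes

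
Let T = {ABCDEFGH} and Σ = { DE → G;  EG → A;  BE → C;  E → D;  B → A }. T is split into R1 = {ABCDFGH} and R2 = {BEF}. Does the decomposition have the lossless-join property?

Common attributes: R1 ∩ R2 = {BF}.
Closure of {BF}: B → A applies, adding A. So (BF)⁺ = {ABF}.
The closure contains neither all of R1 = {ABCDFGH} nor all of R2 = {BEF}, so the common attributes are not a superkey of either fragment. The join is lossy.

No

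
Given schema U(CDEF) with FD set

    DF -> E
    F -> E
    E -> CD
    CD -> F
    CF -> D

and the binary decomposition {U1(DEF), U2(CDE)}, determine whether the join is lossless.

Common attributes: U1 ∩ U2 = {DE}.
Closure of {DE}: E → CD applies, adding C; CD → F applies, adding F. So (DE)⁺ = {CDEF}.
This closure contains every attribute of U1, so U1 ∩ U2 → U1. The join is lossless.

Yes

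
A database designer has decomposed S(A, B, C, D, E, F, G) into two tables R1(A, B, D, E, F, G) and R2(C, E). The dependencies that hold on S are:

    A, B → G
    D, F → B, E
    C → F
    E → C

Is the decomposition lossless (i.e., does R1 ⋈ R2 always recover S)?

Yes

Common attributes: R1 ∩ R2 = {E}.
Closure of {E}: E → C applies, adding C; C → F applies, adding F. So (E)⁺ = {C, E, F}.
This closure contains every attribute of R2, so R1 ∩ R2 → R2. The join is lossless.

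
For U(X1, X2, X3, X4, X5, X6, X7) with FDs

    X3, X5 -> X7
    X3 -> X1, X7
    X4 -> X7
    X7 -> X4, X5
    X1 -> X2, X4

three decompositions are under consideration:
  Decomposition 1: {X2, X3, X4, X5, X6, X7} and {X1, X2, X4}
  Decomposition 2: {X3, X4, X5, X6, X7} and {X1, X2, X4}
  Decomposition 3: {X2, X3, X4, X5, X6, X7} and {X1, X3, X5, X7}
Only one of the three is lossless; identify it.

Decomposition 1: common = {X2, X4}, closure = {X2, X4, X5, X7} → lossy.
Decomposition 2: common = {X4}, closure = {X4, X5, X7} → lossy.
Decomposition 3: common = {X3, X5, X7}, closure = {X1, X2, X3, X4, X5, X7} → lossless.

Decomposition 3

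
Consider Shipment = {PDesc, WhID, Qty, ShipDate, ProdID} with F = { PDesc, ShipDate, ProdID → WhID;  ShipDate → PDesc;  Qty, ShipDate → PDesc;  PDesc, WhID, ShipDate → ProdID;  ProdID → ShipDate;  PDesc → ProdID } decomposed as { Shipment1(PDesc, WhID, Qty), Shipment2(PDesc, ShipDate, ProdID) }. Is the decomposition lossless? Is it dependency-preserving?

lossless and dependency-preserving

Lossless test: (PDesc)⁺ = {PDesc, WhID, ShipDate, ProdID}, which contains all of one fragment — lossless.
Dependency preservation: PDesc, ShipDate, ProdID → WhID; Qty, ShipDate → PDesc; PDesc, WhID, ShipDate → ProdID are not contained in any single fragment, but the restricted closure of each left-hand side across the fragments still reaches the right-hand side; the remaining FDs each lie inside some fragment. All dependencies are preserved.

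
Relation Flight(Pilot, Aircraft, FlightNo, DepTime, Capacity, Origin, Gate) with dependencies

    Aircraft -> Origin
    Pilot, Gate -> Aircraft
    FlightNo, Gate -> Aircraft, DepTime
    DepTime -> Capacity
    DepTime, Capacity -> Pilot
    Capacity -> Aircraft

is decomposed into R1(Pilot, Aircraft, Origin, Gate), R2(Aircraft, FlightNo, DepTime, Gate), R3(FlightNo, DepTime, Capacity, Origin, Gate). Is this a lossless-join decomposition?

No

Chase test. Columns are Pilot, Aircraft, FlightNo, DepTime, Capacity, Origin, Gate; row i has aⱼ where attribute j ∈ Ri, else bᵢⱼ.
Initial tableau (one row per fragment):
  row 1: a1 a2 b13 b14 b15 a6 a7
  row 2: b21 a2 a3 a4 b25 b26 a7
  row 3: b31 b32 a3 a4 a5 a6 a7
Rows 1 and 2 agree on Aircraft; apply Aircraft→Origin and equate their Origin entries.
Rows 2 and 3 agree on FlightNo, Gate; apply FlightNo, Gate→Aircraft, DepTime and equate their Aircraft, DepTime entries.
Rows 2 and 3 agree on DepTime; apply DepTime→Capacity and equate their Capacity entries.
Rows 2 and 3 agree on DepTime, Capacity; apply DepTime, Capacity→Pilot and equate their Pilot entries.
No row becomes fully distinguished — the join is lossy.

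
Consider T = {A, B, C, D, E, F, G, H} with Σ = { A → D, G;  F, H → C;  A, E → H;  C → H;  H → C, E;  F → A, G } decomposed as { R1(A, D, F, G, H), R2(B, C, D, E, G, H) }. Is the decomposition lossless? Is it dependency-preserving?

lossy and not dependency-preserving

Lossless test: (D, G, H)⁺ = {C, D, E, G, H}, which is a superkey of neither fragment — lossy.
Dependency preservation: the restricted closure of {A, E} across the fragments never reaches {H}, so A, E → H cannot be enforced without a join — not preserved.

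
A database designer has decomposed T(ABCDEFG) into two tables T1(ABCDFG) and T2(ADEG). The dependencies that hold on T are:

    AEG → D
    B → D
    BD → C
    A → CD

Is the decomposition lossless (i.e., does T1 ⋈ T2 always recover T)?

No

Common attributes: T1 ∩ T2 = {ADG}.
Closure of {ADG}: A → CD applies, adding C. So (ADG)⁺ = {ACDG}.
The closure contains neither all of T1 = {ABCDFG} nor all of T2 = {ADEG}, so the common attributes are not a superkey of either fragment. The join is lossy.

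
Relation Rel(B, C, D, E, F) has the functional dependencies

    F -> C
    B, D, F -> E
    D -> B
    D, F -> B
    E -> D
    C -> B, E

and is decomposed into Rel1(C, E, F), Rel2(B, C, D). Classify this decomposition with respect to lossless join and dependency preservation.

lossless but not dependency-preserving

Lossless test: (C)⁺ = {B, C, D, E}, which contains all of one fragment — lossless.
Dependency preservation: the restricted closure of {E} across the fragments never reaches {D}, so E → D cannot be enforced without a join — not preserved.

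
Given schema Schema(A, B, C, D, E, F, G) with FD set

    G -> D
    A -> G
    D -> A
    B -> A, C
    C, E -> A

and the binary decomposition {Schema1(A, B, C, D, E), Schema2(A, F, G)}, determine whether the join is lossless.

No

Common attributes: Schema1 ∩ Schema2 = {A}.
Closure of {A}: A → G applies, adding G; G → D applies, adding D. So (A)⁺ = {A, D, G}.
The closure contains neither all of Schema1 = {A, B, C, D, E} nor all of Schema2 = {A, F, G}, so the common attributes are not a superkey of either fragment. The join is lossy.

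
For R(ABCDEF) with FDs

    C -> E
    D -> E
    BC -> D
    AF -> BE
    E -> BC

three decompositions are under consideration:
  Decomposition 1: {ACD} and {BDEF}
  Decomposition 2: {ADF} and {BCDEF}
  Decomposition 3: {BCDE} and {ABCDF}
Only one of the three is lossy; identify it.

Decomposition 1

Decomposition 1: common = {D}, closure = {BCDE} → lossy.
Decomposition 2: common = {DF}, closure = {BCDEF} → lossless.
Decomposition 3: common = {BCD}, closure = {BCDE} → lossless.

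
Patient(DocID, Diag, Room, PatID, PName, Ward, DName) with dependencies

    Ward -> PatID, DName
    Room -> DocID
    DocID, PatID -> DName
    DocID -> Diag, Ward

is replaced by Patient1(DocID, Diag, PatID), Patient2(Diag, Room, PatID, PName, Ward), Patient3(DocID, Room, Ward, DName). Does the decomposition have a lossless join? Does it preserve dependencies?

lossless and dependency-preserving

Lossless test (chase): Rows 2 and 3 agree on Ward; apply Ward→PatID, DName and equate their PatID, DName entries. Rows 2 and 3 agree on Room; apply Room→DocID and equate their DocID entries. Rows 1 and 2 agree on DocID, PatID; apply DocID, PatID→DName and equate their DName entries. Rows 1 and 2 agree on DocID; apply DocID→Diag, Ward and equate their Diag, Ward entries. Rows 1 and 3 agree on DocID; apply DocID→Diag, Ward and equate their Diag, Ward entries. Row 2 is now all distinguished symbols — the join is lossless.
Dependency preservation: Ward → PatID, DName; DocID, PatID → DName; DocID → Diag, Ward are not contained in any single fragment, but the restricted closure of each left-hand side across the fragments still reaches the right-hand side; the remaining FDs each lie inside some fragment. All dependencies are preserved.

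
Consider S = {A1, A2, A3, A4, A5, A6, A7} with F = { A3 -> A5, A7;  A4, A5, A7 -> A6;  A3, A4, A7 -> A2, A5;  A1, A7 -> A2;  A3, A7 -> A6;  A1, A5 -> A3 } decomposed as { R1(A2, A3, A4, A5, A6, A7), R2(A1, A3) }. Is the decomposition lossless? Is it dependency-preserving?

Lossless test: (A3)⁺ = {A3, A5, A6, A7}, which is a superkey of neither fragment — lossy.
Dependency preservation: the restricted closure of {A1, A7} across the fragments never reaches {A2}, so A1, A7 → A2 cannot be enforced without a join — not preserved.

lossy and not dependency-preserving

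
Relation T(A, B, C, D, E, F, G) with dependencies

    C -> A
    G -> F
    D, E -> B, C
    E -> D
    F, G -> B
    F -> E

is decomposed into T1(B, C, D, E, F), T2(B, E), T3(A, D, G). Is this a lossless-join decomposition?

Chase test. Columns are A, B, C, D, E, F, G; row i has aⱼ where attribute j ∈ Ti, else bᵢⱼ.
Initial tableau (one row per fragment):
  row 1: b11 a2 a3 a4 a5 a6 b17
  row 2: b21 a2 b23 b24 a5 b26 b27
  row 3: a1 b32 b33 a4 b35 b36 a7
Rows 1 and 2 agree on E; apply E→D and equate their D entries.
Rows 1 and 2 agree on D, E; apply D, E→B, C and equate their B, C entries.
Rows 1 and 2 agree on C; apply C→A and equate their A entries.
No row becomes fully distinguished — the join is lossy.

No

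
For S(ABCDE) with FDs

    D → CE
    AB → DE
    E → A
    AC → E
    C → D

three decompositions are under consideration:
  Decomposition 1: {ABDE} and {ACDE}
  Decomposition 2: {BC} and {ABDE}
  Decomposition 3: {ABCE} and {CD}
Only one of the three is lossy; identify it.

Decomposition 2

Decomposition 1: common = {ADE}, closure = {ACDE} → lossless.
Decomposition 2: common = {B}, closure = {B} → lossy.
Decomposition 3: common = {C}, closure = {ACDE} → lossless.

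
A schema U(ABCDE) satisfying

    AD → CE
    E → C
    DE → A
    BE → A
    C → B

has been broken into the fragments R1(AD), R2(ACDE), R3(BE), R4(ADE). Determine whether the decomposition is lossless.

Chase test. Columns are ABCDE; row i has aⱼ where attribute j ∈ Ri, else bᵢⱼ.
Initial tableau (one row per fragment):
  row 1: a1 b12 b13 a4 b15
  row 2: a1 b22 a3 a4 a5
  row 3: b31 a2 b33 b34 a5
  row 4: a1 b42 b43 a4 a5
Rows 1 and 2 agree on AD; apply AD→CE and equate their CE entries.
Rows 1 and 4 agree on AD; apply AD→CE and equate their CE entries.
Rows 1 and 3 agree on E; apply E→C and equate their C entries.
Rows 1 and 2 agree on C; apply C→B and equate their B entries.
Rows 1 and 3 agree on C; apply C→B and equate their B entries.
Rows 1 and 4 agree on C; apply C→B and equate their B entries.
Rows 1 and 3 agree on BE; apply BE→A and equate their A entries.
Row 1 is now all distinguished symbols — the join is lossless.

Yes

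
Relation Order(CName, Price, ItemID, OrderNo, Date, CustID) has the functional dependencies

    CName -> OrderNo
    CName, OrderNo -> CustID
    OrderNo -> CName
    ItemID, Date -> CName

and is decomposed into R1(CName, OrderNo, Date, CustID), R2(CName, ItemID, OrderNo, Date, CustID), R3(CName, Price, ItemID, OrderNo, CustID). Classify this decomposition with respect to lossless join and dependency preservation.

Lossless test (chase): applying each FD to every pair of rows produces no changes in the tableau, so no row becomes fully distinguished — the join is lossy.
Dependency preservation: every FD's attributes lie within a single fragment, so each can be enforced locally — preserved.

lossy but dependency-preserving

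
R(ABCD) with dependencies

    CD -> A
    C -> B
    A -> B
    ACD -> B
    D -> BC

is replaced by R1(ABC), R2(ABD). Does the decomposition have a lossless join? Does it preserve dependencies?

Lossless test: (AB)⁺ = {AB}, which is a superkey of neither fragment — lossy.
Dependency preservation: the restricted closure of {D} across the fragments never reaches {BC}, so D → BC cannot be enforced without a join — not preserved.

lossy and not dependency-preserving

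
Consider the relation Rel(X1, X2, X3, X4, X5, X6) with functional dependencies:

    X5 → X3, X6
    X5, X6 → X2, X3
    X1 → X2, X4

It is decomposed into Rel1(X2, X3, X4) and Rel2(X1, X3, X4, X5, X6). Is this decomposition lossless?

Common attributes: Rel1 ∩ Rel2 = {X3, X4}.
No dependency enlarges {X3, X4}, so (X3, X4)⁺ = {X3, X4}.
The closure contains neither all of Rel1 = {X2, X3, X4} nor all of Rel2 = {X1, X3, X4, X5, X6}, so the common attributes are not a superkey of either fragment. The join is lossy.

No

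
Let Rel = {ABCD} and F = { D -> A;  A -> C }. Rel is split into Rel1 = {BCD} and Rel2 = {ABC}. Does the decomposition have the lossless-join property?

No

Common attributes: Rel1 ∩ Rel2 = {BC}.
No dependency enlarges {BC}, so (BC)⁺ = {BC}.
The closure contains neither all of Rel1 = {BCD} nor all of Rel2 = {ABC}, so the common attributes are not a superkey of either fragment. The join is lossy.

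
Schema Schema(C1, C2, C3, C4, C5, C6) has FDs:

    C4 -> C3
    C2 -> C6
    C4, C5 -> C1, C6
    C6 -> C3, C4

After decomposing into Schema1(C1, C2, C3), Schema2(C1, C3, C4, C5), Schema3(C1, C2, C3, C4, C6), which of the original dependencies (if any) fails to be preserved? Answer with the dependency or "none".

C4, C5 -> C1, C6

Check C4, C5 → C1, C6: no single fragment contains all of {C1, C4, C5, C6}, and the restricted closure of {C4, C5} across the fragments never reaches {C1, C6}.
C4 → C3 is preserved.
C2 → C6 is preserved.
C6 → C3, C4 is preserved.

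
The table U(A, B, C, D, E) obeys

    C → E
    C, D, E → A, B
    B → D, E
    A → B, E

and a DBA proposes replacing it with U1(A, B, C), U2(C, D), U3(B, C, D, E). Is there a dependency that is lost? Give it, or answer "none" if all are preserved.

C → E lies within U3.
C, D, E → A, B: restricted closure across fragments reaches A, B.
B → D, E lies within U3.
A → B, E: restricted closure across fragments reaches B, E.
Every dependency is enforceable on the fragments, so the decomposition is dependency-preserving.

none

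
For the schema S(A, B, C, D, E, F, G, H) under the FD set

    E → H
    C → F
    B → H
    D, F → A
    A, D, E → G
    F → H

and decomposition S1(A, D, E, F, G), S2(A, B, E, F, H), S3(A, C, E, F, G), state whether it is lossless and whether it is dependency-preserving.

Lossless test (chase): Rows 1 and 2 agree on E; apply E→H and equate their H entries. Rows 1 and 3 agree on E; apply E→H and equate their H entries. No row becomes fully distinguished — the join is lossy.
Dependency preservation: every FD's attributes lie within a single fragment, so each can be enforced locally — preserved.

lossy but dependency-preserving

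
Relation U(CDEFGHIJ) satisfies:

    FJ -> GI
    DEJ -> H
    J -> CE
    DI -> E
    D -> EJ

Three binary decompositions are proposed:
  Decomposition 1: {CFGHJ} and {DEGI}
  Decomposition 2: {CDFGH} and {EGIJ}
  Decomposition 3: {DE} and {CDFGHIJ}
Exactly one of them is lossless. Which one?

Decomposition 1: common = {G}, closure = {G} → lossy.
Decomposition 2: common = {G}, closure = {G} → lossy.
Decomposition 3: common = {D}, closure = {CDEHJ} → lossless.

Decomposition 3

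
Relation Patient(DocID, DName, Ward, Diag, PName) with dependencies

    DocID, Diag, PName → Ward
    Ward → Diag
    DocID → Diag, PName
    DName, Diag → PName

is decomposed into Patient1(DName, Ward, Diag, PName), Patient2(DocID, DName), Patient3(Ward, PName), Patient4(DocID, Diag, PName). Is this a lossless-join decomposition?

No

Chase test. Columns are DocID, DName, Ward, Diag, PName; row i has aⱼ where attribute j ∈ Patienti, else bᵢⱼ.
Initial tableau (one row per fragment):
  row 1: b11 a2 a3 a4 a5
  row 2: a1 a2 b23 b24 b25
  row 3: b31 b32 a3 b34 a5
  row 4: a1 b42 b43 a4 a5
Rows 1 and 3 agree on Ward; apply Ward→Diag and equate their Diag entries.
Rows 2 and 4 agree on DocID; apply DocID→Diag, PName and equate their Diag, PName entries.
Rows 2 and 4 agree on DocID, Diag, PName; apply DocID, Diag, PName→Ward and equate their Ward entries.
No row becomes fully distinguished — the join is lossy.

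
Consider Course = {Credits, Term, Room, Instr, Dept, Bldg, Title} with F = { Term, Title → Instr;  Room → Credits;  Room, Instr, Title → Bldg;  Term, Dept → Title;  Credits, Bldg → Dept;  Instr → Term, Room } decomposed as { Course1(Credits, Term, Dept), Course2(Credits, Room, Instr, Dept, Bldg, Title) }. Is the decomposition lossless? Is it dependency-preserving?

lossy and not dependency-preserving

Lossless test: (Credits, Dept)⁺ = {Credits, Dept}, which is a superkey of neither fragment — lossy.
Dependency preservation: the restricted closure of {Term, Title} across the fragments never reaches {Instr}, so Term, Title → Instr cannot be enforced without a join — not preserved.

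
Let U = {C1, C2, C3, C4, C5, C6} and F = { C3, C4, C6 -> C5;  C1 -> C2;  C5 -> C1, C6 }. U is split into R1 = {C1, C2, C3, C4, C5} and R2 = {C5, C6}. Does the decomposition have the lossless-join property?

Common attributes: R1 ∩ R2 = {C5}.
Closure of {C5}: C5 → C1, C6 applies, adding C1, C6; C1 → C2 applies, adding C2. So (C5)⁺ = {C1, C2, C5, C6}.
This closure contains every attribute of R2, so R1 ∩ R2 → R2. The join is lossless.

Yes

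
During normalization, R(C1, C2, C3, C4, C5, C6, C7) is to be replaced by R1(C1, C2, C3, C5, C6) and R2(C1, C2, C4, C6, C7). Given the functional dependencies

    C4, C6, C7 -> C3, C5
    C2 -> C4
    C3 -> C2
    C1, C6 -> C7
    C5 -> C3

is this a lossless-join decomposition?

Yes

Common attributes: R1 ∩ R2 = {C1, C2, C6}.
Closure of {C1, C2, C6}: C2 → C4 applies, adding C4; C1, C6 → C7 applies, adding C7; C4, C6, C7 → C3, C5 applies, adding C3, C5. So (C1, C2, C6)⁺ = {C1, C2, C3, C4, C5, C6, C7}.
This closure contains every attribute of R1, so R1 ∩ R2 → R1. The join is lossless.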